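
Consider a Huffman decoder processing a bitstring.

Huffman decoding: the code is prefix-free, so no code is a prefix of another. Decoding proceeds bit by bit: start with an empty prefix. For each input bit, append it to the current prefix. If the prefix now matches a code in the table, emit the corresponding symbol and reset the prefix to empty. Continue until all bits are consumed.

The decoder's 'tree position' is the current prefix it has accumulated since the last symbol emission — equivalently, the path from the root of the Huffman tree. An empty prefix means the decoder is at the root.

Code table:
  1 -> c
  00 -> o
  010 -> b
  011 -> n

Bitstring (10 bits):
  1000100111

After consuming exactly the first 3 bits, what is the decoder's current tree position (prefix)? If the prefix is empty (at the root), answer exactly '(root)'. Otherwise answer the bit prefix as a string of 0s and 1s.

Bit 0: prefix='1' -> emit 'c', reset
Bit 1: prefix='0' (no match yet)
Bit 2: prefix='00' -> emit 'o', reset

Answer: (root)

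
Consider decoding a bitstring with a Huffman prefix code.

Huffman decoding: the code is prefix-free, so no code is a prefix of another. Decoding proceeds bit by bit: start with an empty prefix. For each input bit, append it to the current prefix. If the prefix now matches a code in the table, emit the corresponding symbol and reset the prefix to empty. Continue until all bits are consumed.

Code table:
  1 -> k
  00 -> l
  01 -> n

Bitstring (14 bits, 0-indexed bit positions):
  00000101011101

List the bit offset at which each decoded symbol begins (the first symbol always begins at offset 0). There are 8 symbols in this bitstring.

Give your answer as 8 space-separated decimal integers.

Bit 0: prefix='0' (no match yet)
Bit 1: prefix='00' -> emit 'l', reset
Bit 2: prefix='0' (no match yet)
Bit 3: prefix='00' -> emit 'l', reset
Bit 4: prefix='0' (no match yet)
Bit 5: prefix='01' -> emit 'n', reset
Bit 6: prefix='0' (no match yet)
Bit 7: prefix='01' -> emit 'n', reset
Bit 8: prefix='0' (no match yet)
Bit 9: prefix='01' -> emit 'n', reset
Bit 10: prefix='1' -> emit 'k', reset
Bit 11: prefix='1' -> emit 'k', reset
Bit 12: prefix='0' (no match yet)
Bit 13: prefix='01' -> emit 'n', reset

Answer: 0 2 4 6 8 10 11 12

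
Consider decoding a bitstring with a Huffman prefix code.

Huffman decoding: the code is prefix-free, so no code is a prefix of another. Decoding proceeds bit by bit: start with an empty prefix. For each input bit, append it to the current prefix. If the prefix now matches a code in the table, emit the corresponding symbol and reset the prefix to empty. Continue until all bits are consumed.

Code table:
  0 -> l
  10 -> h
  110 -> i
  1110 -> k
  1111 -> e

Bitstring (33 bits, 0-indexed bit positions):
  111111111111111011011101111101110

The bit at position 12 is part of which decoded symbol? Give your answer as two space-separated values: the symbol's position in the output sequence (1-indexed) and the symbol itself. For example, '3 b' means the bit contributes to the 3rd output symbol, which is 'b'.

Bit 0: prefix='1' (no match yet)
Bit 1: prefix='11' (no match yet)
Bit 2: prefix='111' (no match yet)
Bit 3: prefix='1111' -> emit 'e', reset
Bit 4: prefix='1' (no match yet)
Bit 5: prefix='11' (no match yet)
Bit 6: prefix='111' (no match yet)
Bit 7: prefix='1111' -> emit 'e', reset
Bit 8: prefix='1' (no match yet)
Bit 9: prefix='11' (no match yet)
Bit 10: prefix='111' (no match yet)
Bit 11: prefix='1111' -> emit 'e', reset
Bit 12: prefix='1' (no match yet)
Bit 13: prefix='11' (no match yet)
Bit 14: prefix='111' (no match yet)
Bit 15: prefix='1110' -> emit 'k', reset
Bit 16: prefix='1' (no match yet)

Answer: 4 k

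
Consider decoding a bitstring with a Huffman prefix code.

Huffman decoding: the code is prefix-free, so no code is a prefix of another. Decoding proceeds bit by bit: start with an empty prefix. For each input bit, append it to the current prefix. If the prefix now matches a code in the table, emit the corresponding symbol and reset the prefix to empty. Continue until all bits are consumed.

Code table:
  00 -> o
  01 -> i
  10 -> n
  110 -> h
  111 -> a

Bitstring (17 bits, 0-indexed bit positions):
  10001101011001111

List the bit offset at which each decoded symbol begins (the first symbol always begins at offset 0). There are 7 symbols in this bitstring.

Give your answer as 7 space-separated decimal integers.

Answer: 0 2 4 7 9 12 14

Derivation:
Bit 0: prefix='1' (no match yet)
Bit 1: prefix='10' -> emit 'n', reset
Bit 2: prefix='0' (no match yet)
Bit 3: prefix='00' -> emit 'o', reset
Bit 4: prefix='1' (no match yet)
Bit 5: prefix='11' (no match yet)
Bit 6: prefix='110' -> emit 'h', reset
Bit 7: prefix='1' (no match yet)
Bit 8: prefix='10' -> emit 'n', reset
Bit 9: prefix='1' (no match yet)
Bit 10: prefix='11' (no match yet)
Bit 11: prefix='110' -> emit 'h', reset
Bit 12: prefix='0' (no match yet)
Bit 13: prefix='01' -> emit 'i', reset
Bit 14: prefix='1' (no match yet)
Bit 15: prefix='11' (no match yet)
Bit 16: prefix='111' -> emit 'a', reset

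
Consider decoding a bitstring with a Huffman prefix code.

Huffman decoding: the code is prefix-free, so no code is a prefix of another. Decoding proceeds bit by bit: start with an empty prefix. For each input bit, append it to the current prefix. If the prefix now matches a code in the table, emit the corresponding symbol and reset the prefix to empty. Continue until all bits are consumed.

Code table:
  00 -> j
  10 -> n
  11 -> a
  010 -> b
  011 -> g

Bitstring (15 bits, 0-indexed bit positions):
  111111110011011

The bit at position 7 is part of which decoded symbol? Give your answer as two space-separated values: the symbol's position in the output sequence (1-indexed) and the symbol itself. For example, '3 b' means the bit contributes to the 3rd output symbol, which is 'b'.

Answer: 4 a

Derivation:
Bit 0: prefix='1' (no match yet)
Bit 1: prefix='11' -> emit 'a', reset
Bit 2: prefix='1' (no match yet)
Bit 3: prefix='11' -> emit 'a', reset
Bit 4: prefix='1' (no match yet)
Bit 5: prefix='11' -> emit 'a', reset
Bit 6: prefix='1' (no match yet)
Bit 7: prefix='11' -> emit 'a', reset
Bit 8: prefix='0' (no match yet)
Bit 9: prefix='00' -> emit 'j', reset
Bit 10: prefix='1' (no match yet)
Bit 11: prefix='11' -> emit 'a', reset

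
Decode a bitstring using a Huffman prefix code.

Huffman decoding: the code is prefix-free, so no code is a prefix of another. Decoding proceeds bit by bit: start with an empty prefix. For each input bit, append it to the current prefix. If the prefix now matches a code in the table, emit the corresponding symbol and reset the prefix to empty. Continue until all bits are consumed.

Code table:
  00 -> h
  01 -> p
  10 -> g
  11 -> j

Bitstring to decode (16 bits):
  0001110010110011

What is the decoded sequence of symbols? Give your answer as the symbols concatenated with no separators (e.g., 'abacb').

Bit 0: prefix='0' (no match yet)
Bit 1: prefix='00' -> emit 'h', reset
Bit 2: prefix='0' (no match yet)
Bit 3: prefix='01' -> emit 'p', reset
Bit 4: prefix='1' (no match yet)
Bit 5: prefix='11' -> emit 'j', reset
Bit 6: prefix='0' (no match yet)
Bit 7: prefix='00' -> emit 'h', reset
Bit 8: prefix='1' (no match yet)
Bit 9: prefix='10' -> emit 'g', reset
Bit 10: prefix='1' (no match yet)
Bit 11: prefix='11' -> emit 'j', reset
Bit 12: prefix='0' (no match yet)
Bit 13: prefix='00' -> emit 'h', reset
Bit 14: prefix='1' (no match yet)
Bit 15: prefix='11' -> emit 'j', reset

Answer: hpjhgjhj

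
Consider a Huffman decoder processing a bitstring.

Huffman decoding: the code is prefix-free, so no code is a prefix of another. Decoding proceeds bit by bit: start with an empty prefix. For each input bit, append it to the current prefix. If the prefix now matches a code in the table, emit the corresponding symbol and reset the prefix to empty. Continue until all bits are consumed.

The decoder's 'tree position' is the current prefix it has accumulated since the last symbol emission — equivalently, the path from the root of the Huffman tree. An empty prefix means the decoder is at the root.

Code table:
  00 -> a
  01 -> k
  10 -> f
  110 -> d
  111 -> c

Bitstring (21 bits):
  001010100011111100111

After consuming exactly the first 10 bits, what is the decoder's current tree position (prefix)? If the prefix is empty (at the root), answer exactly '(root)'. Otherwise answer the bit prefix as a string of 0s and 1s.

Answer: (root)

Derivation:
Bit 0: prefix='0' (no match yet)
Bit 1: prefix='00' -> emit 'a', reset
Bit 2: prefix='1' (no match yet)
Bit 3: prefix='10' -> emit 'f', reset
Bit 4: prefix='1' (no match yet)
Bit 5: prefix='10' -> emit 'f', reset
Bit 6: prefix='1' (no match yet)
Bit 7: prefix='10' -> emit 'f', reset
Bit 8: prefix='0' (no match yet)
Bit 9: prefix='00' -> emit 'a', reset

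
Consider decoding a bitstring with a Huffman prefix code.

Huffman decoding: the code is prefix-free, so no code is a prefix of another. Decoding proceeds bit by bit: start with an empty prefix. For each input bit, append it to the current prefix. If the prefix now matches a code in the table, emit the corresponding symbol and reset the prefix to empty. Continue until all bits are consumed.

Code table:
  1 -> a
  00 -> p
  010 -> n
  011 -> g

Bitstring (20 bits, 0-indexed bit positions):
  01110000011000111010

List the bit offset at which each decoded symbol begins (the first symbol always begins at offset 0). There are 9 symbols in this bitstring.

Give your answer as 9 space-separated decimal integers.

Answer: 0 3 4 6 8 11 13 16 17

Derivation:
Bit 0: prefix='0' (no match yet)
Bit 1: prefix='01' (no match yet)
Bit 2: prefix='011' -> emit 'g', reset
Bit 3: prefix='1' -> emit 'a', reset
Bit 4: prefix='0' (no match yet)
Bit 5: prefix='00' -> emit 'p', reset
Bit 6: prefix='0' (no match yet)
Bit 7: prefix='00' -> emit 'p', reset
Bit 8: prefix='0' (no match yet)
Bit 9: prefix='01' (no match yet)
Bit 10: prefix='011' -> emit 'g', reset
Bit 11: prefix='0' (no match yet)
Bit 12: prefix='00' -> emit 'p', reset
Bit 13: prefix='0' (no match yet)
Bit 14: prefix='01' (no match yet)
Bit 15: prefix='011' -> emit 'g', reset
Bit 16: prefix='1' -> emit 'a', reset
Bit 17: prefix='0' (no match yet)
Bit 18: prefix='01' (no match yet)
Bit 19: prefix='010' -> emit 'n', reset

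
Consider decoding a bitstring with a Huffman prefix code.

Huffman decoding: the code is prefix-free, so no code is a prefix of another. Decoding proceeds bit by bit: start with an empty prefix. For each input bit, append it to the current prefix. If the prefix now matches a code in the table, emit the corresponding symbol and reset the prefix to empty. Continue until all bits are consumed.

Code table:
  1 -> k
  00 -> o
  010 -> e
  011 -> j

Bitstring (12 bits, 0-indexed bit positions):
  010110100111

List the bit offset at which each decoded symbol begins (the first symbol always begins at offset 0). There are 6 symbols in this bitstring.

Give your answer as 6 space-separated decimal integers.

Answer: 0 3 4 5 8 11

Derivation:
Bit 0: prefix='0' (no match yet)
Bit 1: prefix='01' (no match yet)
Bit 2: prefix='010' -> emit 'e', reset
Bit 3: prefix='1' -> emit 'k', reset
Bit 4: prefix='1' -> emit 'k', reset
Bit 5: prefix='0' (no match yet)
Bit 6: prefix='01' (no match yet)
Bit 7: prefix='010' -> emit 'e', reset
Bit 8: prefix='0' (no match yet)
Bit 9: prefix='01' (no match yet)
Bit 10: prefix='011' -> emit 'j', reset
Bit 11: prefix='1' -> emit 'k', reset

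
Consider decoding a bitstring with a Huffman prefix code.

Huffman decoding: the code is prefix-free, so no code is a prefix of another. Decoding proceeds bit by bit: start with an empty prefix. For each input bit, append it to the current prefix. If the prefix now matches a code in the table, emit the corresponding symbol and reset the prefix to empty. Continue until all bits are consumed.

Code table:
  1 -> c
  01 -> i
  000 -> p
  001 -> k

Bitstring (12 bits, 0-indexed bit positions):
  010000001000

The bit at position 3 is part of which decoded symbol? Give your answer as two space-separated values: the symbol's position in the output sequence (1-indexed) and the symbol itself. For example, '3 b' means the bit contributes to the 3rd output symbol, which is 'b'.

Answer: 2 p

Derivation:
Bit 0: prefix='0' (no match yet)
Bit 1: prefix='01' -> emit 'i', reset
Bit 2: prefix='0' (no match yet)
Bit 3: prefix='00' (no match yet)
Bit 4: prefix='000' -> emit 'p', reset
Bit 5: prefix='0' (no match yet)
Bit 6: prefix='00' (no match yet)
Bit 7: prefix='000' -> emit 'p', reset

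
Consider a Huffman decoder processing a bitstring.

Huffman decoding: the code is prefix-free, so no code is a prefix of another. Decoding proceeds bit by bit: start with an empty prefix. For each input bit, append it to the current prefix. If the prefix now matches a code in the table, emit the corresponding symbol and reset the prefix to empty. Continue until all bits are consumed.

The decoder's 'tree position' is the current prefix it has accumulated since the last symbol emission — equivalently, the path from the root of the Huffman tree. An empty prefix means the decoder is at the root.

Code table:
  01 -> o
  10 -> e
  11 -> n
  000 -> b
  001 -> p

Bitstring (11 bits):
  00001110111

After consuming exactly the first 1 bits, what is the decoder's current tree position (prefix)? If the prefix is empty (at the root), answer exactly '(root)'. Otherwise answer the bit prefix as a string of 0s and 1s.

Answer: 0

Derivation:
Bit 0: prefix='0' (no match yet)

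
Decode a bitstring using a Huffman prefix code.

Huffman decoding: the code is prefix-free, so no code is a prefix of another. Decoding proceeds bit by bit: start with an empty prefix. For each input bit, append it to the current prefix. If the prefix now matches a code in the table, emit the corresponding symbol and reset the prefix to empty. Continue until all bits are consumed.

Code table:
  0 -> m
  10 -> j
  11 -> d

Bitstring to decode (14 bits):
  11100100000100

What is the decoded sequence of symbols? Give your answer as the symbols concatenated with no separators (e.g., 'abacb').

Bit 0: prefix='1' (no match yet)
Bit 1: prefix='11' -> emit 'd', reset
Bit 2: prefix='1' (no match yet)
Bit 3: prefix='10' -> emit 'j', reset
Bit 4: prefix='0' -> emit 'm', reset
Bit 5: prefix='1' (no match yet)
Bit 6: prefix='10' -> emit 'j', reset
Bit 7: prefix='0' -> emit 'm', reset
Bit 8: prefix='0' -> emit 'm', reset
Bit 9: prefix='0' -> emit 'm', reset
Bit 10: prefix='0' -> emit 'm', reset
Bit 11: prefix='1' (no match yet)
Bit 12: prefix='10' -> emit 'j', reset
Bit 13: prefix='0' -> emit 'm', reset

Answer: djmjmmmmjm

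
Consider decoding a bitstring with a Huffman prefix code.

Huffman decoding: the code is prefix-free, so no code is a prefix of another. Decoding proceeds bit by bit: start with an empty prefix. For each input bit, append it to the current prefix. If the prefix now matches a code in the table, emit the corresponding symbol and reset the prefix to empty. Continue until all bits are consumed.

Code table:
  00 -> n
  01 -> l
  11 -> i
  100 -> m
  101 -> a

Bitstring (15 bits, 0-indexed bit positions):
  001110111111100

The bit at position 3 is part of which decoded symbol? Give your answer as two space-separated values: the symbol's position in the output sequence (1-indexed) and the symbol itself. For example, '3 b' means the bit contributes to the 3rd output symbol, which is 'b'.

Answer: 2 i

Derivation:
Bit 0: prefix='0' (no match yet)
Bit 1: prefix='00' -> emit 'n', reset
Bit 2: prefix='1' (no match yet)
Bit 3: prefix='11' -> emit 'i', reset
Bit 4: prefix='1' (no match yet)
Bit 5: prefix='10' (no match yet)
Bit 6: prefix='101' -> emit 'a', reset
Bit 7: prefix='1' (no match yet)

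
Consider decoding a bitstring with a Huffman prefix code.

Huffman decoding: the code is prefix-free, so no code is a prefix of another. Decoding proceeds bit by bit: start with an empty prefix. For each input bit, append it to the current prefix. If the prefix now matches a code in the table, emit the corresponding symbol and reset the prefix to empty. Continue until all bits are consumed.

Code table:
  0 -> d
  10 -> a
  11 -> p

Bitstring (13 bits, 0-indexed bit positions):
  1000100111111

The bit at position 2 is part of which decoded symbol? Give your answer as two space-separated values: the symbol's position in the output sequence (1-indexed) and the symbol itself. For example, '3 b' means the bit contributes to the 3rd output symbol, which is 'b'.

Bit 0: prefix='1' (no match yet)
Bit 1: prefix='10' -> emit 'a', reset
Bit 2: prefix='0' -> emit 'd', reset
Bit 3: prefix='0' -> emit 'd', reset
Bit 4: prefix='1' (no match yet)
Bit 5: prefix='10' -> emit 'a', reset
Bit 6: prefix='0' -> emit 'd', reset

Answer: 2 d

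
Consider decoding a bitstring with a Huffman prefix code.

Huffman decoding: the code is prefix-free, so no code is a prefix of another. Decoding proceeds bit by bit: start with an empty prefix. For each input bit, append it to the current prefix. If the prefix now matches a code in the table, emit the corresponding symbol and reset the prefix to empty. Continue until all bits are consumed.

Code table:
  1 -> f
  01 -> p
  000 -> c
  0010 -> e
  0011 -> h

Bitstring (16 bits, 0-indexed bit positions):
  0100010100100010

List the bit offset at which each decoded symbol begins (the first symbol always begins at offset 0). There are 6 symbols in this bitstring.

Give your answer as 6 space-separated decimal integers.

Bit 0: prefix='0' (no match yet)
Bit 1: prefix='01' -> emit 'p', reset
Bit 2: prefix='0' (no match yet)
Bit 3: prefix='00' (no match yet)
Bit 4: prefix='000' -> emit 'c', reset
Bit 5: prefix='1' -> emit 'f', reset
Bit 6: prefix='0' (no match yet)
Bit 7: prefix='01' -> emit 'p', reset
Bit 8: prefix='0' (no match yet)
Bit 9: prefix='00' (no match yet)
Bit 10: prefix='001' (no match yet)
Bit 11: prefix='0010' -> emit 'e', reset
Bit 12: prefix='0' (no match yet)
Bit 13: prefix='00' (no match yet)
Bit 14: prefix='001' (no match yet)
Bit 15: prefix='0010' -> emit 'e', reset

Answer: 0 2 5 6 8 12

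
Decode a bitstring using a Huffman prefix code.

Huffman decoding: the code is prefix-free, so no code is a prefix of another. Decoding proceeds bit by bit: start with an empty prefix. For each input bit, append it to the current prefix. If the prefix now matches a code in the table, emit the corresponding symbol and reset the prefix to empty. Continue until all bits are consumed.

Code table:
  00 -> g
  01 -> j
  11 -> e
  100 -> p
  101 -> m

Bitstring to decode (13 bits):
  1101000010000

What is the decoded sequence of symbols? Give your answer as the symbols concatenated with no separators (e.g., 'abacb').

Bit 0: prefix='1' (no match yet)
Bit 1: prefix='11' -> emit 'e', reset
Bit 2: prefix='0' (no match yet)
Bit 3: prefix='01' -> emit 'j', reset
Bit 4: prefix='0' (no match yet)
Bit 5: prefix='00' -> emit 'g', reset
Bit 6: prefix='0' (no match yet)
Bit 7: prefix='00' -> emit 'g', reset
Bit 8: prefix='1' (no match yet)
Bit 9: prefix='10' (no match yet)
Bit 10: prefix='100' -> emit 'p', reset
Bit 11: prefix='0' (no match yet)
Bit 12: prefix='00' -> emit 'g', reset

Answer: ejggpg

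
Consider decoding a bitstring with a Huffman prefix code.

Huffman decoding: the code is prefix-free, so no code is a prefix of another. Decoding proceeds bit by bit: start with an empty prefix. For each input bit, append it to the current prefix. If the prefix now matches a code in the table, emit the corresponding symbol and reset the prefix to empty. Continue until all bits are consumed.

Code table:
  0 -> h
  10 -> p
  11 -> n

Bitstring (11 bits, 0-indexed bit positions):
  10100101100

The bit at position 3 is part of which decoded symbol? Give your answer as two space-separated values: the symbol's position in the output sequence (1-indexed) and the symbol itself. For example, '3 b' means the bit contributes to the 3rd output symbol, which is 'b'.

Answer: 2 p

Derivation:
Bit 0: prefix='1' (no match yet)
Bit 1: prefix='10' -> emit 'p', reset
Bit 2: prefix='1' (no match yet)
Bit 3: prefix='10' -> emit 'p', reset
Bit 4: prefix='0' -> emit 'h', reset
Bit 5: prefix='1' (no match yet)
Bit 6: prefix='10' -> emit 'p', reset
Bit 7: prefix='1' (no match yet)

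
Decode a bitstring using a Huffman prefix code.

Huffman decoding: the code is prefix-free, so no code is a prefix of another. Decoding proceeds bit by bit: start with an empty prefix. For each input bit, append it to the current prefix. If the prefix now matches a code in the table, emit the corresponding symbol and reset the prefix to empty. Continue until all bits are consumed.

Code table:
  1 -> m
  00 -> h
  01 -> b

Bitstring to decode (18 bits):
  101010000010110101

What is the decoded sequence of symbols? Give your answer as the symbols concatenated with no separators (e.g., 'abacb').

Bit 0: prefix='1' -> emit 'm', reset
Bit 1: prefix='0' (no match yet)
Bit 2: prefix='01' -> emit 'b', reset
Bit 3: prefix='0' (no match yet)
Bit 4: prefix='01' -> emit 'b', reset
Bit 5: prefix='0' (no match yet)
Bit 6: prefix='00' -> emit 'h', reset
Bit 7: prefix='0' (no match yet)
Bit 8: prefix='00' -> emit 'h', reset
Bit 9: prefix='0' (no match yet)
Bit 10: prefix='01' -> emit 'b', reset
Bit 11: prefix='0' (no match yet)
Bit 12: prefix='01' -> emit 'b', reset
Bit 13: prefix='1' -> emit 'm', reset
Bit 14: prefix='0' (no match yet)
Bit 15: prefix='01' -> emit 'b', reset
Bit 16: prefix='0' (no match yet)
Bit 17: prefix='01' -> emit 'b', reset

Answer: mbbhhbbmbb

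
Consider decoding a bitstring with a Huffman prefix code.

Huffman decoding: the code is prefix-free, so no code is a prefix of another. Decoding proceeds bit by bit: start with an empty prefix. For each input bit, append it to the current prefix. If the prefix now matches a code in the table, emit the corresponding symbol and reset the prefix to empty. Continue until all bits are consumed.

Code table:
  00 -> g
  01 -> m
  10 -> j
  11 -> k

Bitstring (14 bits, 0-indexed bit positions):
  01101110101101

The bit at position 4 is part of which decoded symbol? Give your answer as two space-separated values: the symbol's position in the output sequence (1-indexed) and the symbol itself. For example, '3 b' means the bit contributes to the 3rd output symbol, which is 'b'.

Bit 0: prefix='0' (no match yet)
Bit 1: prefix='01' -> emit 'm', reset
Bit 2: prefix='1' (no match yet)
Bit 3: prefix='10' -> emit 'j', reset
Bit 4: prefix='1' (no match yet)
Bit 5: prefix='11' -> emit 'k', reset
Bit 6: prefix='1' (no match yet)
Bit 7: prefix='10' -> emit 'j', reset
Bit 8: prefix='1' (no match yet)

Answer: 3 k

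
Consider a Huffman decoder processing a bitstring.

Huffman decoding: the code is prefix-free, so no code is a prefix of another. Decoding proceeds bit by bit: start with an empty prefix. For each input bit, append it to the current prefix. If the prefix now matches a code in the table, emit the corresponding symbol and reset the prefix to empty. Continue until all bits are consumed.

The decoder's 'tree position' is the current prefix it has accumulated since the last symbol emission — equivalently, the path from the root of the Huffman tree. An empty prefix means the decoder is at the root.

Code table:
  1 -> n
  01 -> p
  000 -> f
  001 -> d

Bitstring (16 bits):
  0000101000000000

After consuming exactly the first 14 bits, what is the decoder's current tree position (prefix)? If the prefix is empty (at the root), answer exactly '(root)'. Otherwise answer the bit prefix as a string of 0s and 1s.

Answer: 0

Derivation:
Bit 0: prefix='0' (no match yet)
Bit 1: prefix='00' (no match yet)
Bit 2: prefix='000' -> emit 'f', reset
Bit 3: prefix='0' (no match yet)
Bit 4: prefix='01' -> emit 'p', reset
Bit 5: prefix='0' (no match yet)
Bit 6: prefix='01' -> emit 'p', reset
Bit 7: prefix='0' (no match yet)
Bit 8: prefix='00' (no match yet)
Bit 9: prefix='000' -> emit 'f', reset
Bit 10: prefix='0' (no match yet)
Bit 11: prefix='00' (no match yet)
Bit 12: prefix='000' -> emit 'f', reset
Bit 13: prefix='0' (no match yet)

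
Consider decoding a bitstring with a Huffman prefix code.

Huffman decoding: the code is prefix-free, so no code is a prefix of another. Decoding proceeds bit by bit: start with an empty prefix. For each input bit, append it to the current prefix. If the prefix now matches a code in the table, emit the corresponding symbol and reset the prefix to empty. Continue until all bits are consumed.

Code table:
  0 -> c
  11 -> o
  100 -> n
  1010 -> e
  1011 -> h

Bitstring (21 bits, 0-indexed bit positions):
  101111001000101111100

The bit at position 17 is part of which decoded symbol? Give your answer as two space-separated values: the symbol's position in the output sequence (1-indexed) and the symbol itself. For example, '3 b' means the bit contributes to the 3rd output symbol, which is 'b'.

Answer: 8 o

Derivation:
Bit 0: prefix='1' (no match yet)
Bit 1: prefix='10' (no match yet)
Bit 2: prefix='101' (no match yet)
Bit 3: prefix='1011' -> emit 'h', reset
Bit 4: prefix='1' (no match yet)
Bit 5: prefix='11' -> emit 'o', reset
Bit 6: prefix='0' -> emit 'c', reset
Bit 7: prefix='0' -> emit 'c', reset
Bit 8: prefix='1' (no match yet)
Bit 9: prefix='10' (no match yet)
Bit 10: prefix='100' -> emit 'n', reset
Bit 11: prefix='0' -> emit 'c', reset
Bit 12: prefix='1' (no match yet)
Bit 13: prefix='10' (no match yet)
Bit 14: prefix='101' (no match yet)
Bit 15: prefix='1011' -> emit 'h', reset
Bit 16: prefix='1' (no match yet)
Bit 17: prefix='11' -> emit 'o', reset
Bit 18: prefix='1' (no match yet)
Bit 19: prefix='10' (no match yet)
Bit 20: prefix='100' -> emit 'n', reset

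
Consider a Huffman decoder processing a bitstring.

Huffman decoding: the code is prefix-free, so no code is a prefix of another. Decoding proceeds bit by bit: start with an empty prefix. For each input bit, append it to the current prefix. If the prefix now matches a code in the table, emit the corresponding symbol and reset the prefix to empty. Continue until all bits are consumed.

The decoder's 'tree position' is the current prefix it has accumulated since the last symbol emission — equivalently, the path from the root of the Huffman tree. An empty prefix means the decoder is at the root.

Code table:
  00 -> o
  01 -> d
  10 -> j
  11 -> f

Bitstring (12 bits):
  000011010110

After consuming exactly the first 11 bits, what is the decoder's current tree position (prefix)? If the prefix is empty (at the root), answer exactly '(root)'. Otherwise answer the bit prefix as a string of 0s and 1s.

Answer: 1

Derivation:
Bit 0: prefix='0' (no match yet)
Bit 1: prefix='00' -> emit 'o', reset
Bit 2: prefix='0' (no match yet)
Bit 3: prefix='00' -> emit 'o', reset
Bit 4: prefix='1' (no match yet)
Bit 5: prefix='11' -> emit 'f', reset
Bit 6: prefix='0' (no match yet)
Bit 7: prefix='01' -> emit 'd', reset
Bit 8: prefix='0' (no match yet)
Bit 9: prefix='01' -> emit 'd', reset
Bit 10: prefix='1' (no match yet)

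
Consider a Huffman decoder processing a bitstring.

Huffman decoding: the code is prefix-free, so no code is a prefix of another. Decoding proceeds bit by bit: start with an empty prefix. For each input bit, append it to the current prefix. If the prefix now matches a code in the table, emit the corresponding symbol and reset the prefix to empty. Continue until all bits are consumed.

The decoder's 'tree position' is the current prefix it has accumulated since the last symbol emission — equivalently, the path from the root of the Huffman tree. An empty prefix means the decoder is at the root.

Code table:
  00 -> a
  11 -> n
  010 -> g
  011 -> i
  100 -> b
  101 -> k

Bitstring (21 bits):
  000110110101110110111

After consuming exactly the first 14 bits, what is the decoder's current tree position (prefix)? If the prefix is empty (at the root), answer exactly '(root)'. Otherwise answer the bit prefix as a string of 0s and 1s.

Answer: 1

Derivation:
Bit 0: prefix='0' (no match yet)
Bit 1: prefix='00' -> emit 'a', reset
Bit 2: prefix='0' (no match yet)
Bit 3: prefix='01' (no match yet)
Bit 4: prefix='011' -> emit 'i', reset
Bit 5: prefix='0' (no match yet)
Bit 6: prefix='01' (no match yet)
Bit 7: prefix='011' -> emit 'i', reset
Bit 8: prefix='0' (no match yet)
Bit 9: prefix='01' (no match yet)
Bit 10: prefix='010' -> emit 'g', reset
Bit 11: prefix='1' (no match yet)
Bit 12: prefix='11' -> emit 'n', reset
Bit 13: prefix='1' (no match yet)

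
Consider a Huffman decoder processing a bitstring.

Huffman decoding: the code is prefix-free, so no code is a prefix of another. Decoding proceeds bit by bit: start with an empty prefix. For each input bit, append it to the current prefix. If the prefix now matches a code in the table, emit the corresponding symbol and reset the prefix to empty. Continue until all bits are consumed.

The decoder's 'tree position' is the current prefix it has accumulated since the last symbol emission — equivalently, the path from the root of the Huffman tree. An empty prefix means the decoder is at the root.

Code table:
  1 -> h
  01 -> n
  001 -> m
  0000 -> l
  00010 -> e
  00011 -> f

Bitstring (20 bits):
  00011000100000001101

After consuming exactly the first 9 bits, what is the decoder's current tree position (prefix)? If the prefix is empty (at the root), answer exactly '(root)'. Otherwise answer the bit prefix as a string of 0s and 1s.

Bit 0: prefix='0' (no match yet)
Bit 1: prefix='00' (no match yet)
Bit 2: prefix='000' (no match yet)
Bit 3: prefix='0001' (no match yet)
Bit 4: prefix='00011' -> emit 'f', reset
Bit 5: prefix='0' (no match yet)
Bit 6: prefix='00' (no match yet)
Bit 7: prefix='000' (no match yet)
Bit 8: prefix='0001' (no match yet)

Answer: 0001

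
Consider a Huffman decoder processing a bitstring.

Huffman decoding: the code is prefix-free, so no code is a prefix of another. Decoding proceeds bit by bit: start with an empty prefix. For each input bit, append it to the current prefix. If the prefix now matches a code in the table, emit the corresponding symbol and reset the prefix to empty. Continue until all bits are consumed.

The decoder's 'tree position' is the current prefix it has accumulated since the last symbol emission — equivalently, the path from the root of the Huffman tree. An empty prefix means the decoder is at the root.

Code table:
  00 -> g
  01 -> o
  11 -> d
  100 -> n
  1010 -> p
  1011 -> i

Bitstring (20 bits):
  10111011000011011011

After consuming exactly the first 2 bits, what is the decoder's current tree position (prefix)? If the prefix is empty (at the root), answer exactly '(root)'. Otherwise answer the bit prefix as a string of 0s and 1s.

Bit 0: prefix='1' (no match yet)
Bit 1: prefix='10' (no match yet)

Answer: 10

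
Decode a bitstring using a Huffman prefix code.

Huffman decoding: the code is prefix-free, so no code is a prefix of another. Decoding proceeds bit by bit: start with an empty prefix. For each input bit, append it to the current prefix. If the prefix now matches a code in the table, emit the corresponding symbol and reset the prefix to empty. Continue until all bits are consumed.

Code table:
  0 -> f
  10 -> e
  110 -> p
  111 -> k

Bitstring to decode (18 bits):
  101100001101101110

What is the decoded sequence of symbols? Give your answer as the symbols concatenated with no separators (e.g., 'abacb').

Bit 0: prefix='1' (no match yet)
Bit 1: prefix='10' -> emit 'e', reset
Bit 2: prefix='1' (no match yet)
Bit 3: prefix='11' (no match yet)
Bit 4: prefix='110' -> emit 'p', reset
Bit 5: prefix='0' -> emit 'f', reset
Bit 6: prefix='0' -> emit 'f', reset
Bit 7: prefix='0' -> emit 'f', reset
Bit 8: prefix='1' (no match yet)
Bit 9: prefix='11' (no match yet)
Bit 10: prefix='110' -> emit 'p', reset
Bit 11: prefix='1' (no match yet)
Bit 12: prefix='11' (no match yet)
Bit 13: prefix='110' -> emit 'p', reset
Bit 14: prefix='1' (no match yet)
Bit 15: prefix='11' (no match yet)
Bit 16: prefix='111' -> emit 'k', reset
Bit 17: prefix='0' -> emit 'f', reset

Answer: epfffppkf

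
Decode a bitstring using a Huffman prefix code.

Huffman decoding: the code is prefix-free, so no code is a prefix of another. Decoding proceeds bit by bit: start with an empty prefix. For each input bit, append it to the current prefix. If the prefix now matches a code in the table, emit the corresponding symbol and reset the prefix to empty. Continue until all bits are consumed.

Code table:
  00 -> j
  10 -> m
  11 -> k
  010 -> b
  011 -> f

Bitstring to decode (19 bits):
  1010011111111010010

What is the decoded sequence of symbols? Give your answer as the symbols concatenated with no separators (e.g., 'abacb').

Bit 0: prefix='1' (no match yet)
Bit 1: prefix='10' -> emit 'm', reset
Bit 2: prefix='1' (no match yet)
Bit 3: prefix='10' -> emit 'm', reset
Bit 4: prefix='0' (no match yet)
Bit 5: prefix='01' (no match yet)
Bit 6: prefix='011' -> emit 'f', reset
Bit 7: prefix='1' (no match yet)
Bit 8: prefix='11' -> emit 'k', reset
Bit 9: prefix='1' (no match yet)
Bit 10: prefix='11' -> emit 'k', reset
Bit 11: prefix='1' (no match yet)
Bit 12: prefix='11' -> emit 'k', reset
Bit 13: prefix='0' (no match yet)
Bit 14: prefix='01' (no match yet)
Bit 15: prefix='010' -> emit 'b', reset
Bit 16: prefix='0' (no match yet)
Bit 17: prefix='01' (no match yet)
Bit 18: prefix='010' -> emit 'b', reset

Answer: mmfkkkbb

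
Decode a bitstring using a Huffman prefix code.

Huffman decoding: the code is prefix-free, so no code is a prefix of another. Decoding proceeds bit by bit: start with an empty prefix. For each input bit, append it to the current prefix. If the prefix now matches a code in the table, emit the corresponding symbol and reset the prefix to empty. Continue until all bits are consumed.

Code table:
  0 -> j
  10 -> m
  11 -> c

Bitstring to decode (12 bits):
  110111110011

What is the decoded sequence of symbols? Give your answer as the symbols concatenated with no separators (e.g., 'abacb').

Bit 0: prefix='1' (no match yet)
Bit 1: prefix='11' -> emit 'c', reset
Bit 2: prefix='0' -> emit 'j', reset
Bit 3: prefix='1' (no match yet)
Bit 4: prefix='11' -> emit 'c', reset
Bit 5: prefix='1' (no match yet)
Bit 6: prefix='11' -> emit 'c', reset
Bit 7: prefix='1' (no match yet)
Bit 8: prefix='10' -> emit 'm', reset
Bit 9: prefix='0' -> emit 'j', reset
Bit 10: prefix='1' (no match yet)
Bit 11: prefix='11' -> emit 'c', reset

Answer: cjccmjc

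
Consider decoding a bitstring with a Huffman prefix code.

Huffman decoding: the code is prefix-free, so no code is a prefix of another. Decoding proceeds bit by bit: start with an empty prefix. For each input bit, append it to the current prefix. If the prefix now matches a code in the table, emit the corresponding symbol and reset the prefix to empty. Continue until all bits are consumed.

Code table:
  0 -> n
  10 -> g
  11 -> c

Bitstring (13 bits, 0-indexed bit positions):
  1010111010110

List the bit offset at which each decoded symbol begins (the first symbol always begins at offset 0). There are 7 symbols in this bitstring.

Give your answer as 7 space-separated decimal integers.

Answer: 0 2 4 6 8 10 12

Derivation:
Bit 0: prefix='1' (no match yet)
Bit 1: prefix='10' -> emit 'g', reset
Bit 2: prefix='1' (no match yet)
Bit 3: prefix='10' -> emit 'g', reset
Bit 4: prefix='1' (no match yet)
Bit 5: prefix='11' -> emit 'c', reset
Bit 6: prefix='1' (no match yet)
Bit 7: prefix='10' -> emit 'g', reset
Bit 8: prefix='1' (no match yet)
Bit 9: prefix='10' -> emit 'g', reset
Bit 10: prefix='1' (no match yet)
Bit 11: prefix='11' -> emit 'c', reset
Bit 12: prefix='0' -> emit 'n', reset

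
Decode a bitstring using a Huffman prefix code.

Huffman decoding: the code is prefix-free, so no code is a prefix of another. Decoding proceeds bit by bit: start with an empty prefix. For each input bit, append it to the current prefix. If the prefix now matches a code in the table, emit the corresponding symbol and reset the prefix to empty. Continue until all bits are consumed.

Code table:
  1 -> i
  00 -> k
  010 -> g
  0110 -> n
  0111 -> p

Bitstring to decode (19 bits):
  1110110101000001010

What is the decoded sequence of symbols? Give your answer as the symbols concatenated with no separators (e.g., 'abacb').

Bit 0: prefix='1' -> emit 'i', reset
Bit 1: prefix='1' -> emit 'i', reset
Bit 2: prefix='1' -> emit 'i', reset
Bit 3: prefix='0' (no match yet)
Bit 4: prefix='01' (no match yet)
Bit 5: prefix='011' (no match yet)
Bit 6: prefix='0110' -> emit 'n', reset
Bit 7: prefix='1' -> emit 'i', reset
Bit 8: prefix='0' (no match yet)
Bit 9: prefix='01' (no match yet)
Bit 10: prefix='010' -> emit 'g', reset
Bit 11: prefix='0' (no match yet)
Bit 12: prefix='00' -> emit 'k', reset
Bit 13: prefix='0' (no match yet)
Bit 14: prefix='00' -> emit 'k', reset
Bit 15: prefix='1' -> emit 'i', reset
Bit 16: prefix='0' (no match yet)
Bit 17: prefix='01' (no match yet)
Bit 18: prefix='010' -> emit 'g', reset

Answer: iiinigkkig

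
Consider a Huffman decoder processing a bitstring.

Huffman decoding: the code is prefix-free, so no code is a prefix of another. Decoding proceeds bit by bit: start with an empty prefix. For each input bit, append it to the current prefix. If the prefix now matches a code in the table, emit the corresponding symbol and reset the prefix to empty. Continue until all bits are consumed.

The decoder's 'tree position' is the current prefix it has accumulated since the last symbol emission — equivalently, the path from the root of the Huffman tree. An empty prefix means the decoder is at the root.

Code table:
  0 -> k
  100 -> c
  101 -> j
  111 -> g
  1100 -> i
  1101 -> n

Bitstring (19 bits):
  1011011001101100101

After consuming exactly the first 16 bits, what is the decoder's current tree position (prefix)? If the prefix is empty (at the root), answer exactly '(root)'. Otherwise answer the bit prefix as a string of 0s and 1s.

Bit 0: prefix='1' (no match yet)
Bit 1: prefix='10' (no match yet)
Bit 2: prefix='101' -> emit 'j', reset
Bit 3: prefix='1' (no match yet)
Bit 4: prefix='10' (no match yet)
Bit 5: prefix='101' -> emit 'j', reset
Bit 6: prefix='1' (no match yet)
Bit 7: prefix='10' (no match yet)
Bit 8: prefix='100' -> emit 'c', reset
Bit 9: prefix='1' (no match yet)
Bit 10: prefix='11' (no match yet)
Bit 11: prefix='110' (no match yet)
Bit 12: prefix='1101' -> emit 'n', reset
Bit 13: prefix='1' (no match yet)
Bit 14: prefix='10' (no match yet)
Bit 15: prefix='100' -> emit 'c', reset

Answer: (root)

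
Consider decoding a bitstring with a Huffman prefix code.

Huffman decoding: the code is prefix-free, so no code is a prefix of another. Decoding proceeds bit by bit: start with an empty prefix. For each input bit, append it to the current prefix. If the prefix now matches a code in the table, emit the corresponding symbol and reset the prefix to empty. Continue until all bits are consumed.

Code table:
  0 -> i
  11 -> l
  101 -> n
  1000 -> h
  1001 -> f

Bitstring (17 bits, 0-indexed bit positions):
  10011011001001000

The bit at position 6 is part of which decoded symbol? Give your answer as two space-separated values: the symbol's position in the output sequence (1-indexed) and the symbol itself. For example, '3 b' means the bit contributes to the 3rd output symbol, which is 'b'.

Bit 0: prefix='1' (no match yet)
Bit 1: prefix='10' (no match yet)
Bit 2: prefix='100' (no match yet)
Bit 3: prefix='1001' -> emit 'f', reset
Bit 4: prefix='1' (no match yet)
Bit 5: prefix='10' (no match yet)
Bit 6: prefix='101' -> emit 'n', reset
Bit 7: prefix='1' (no match yet)
Bit 8: prefix='10' (no match yet)
Bit 9: prefix='100' (no match yet)
Bit 10: prefix='1001' -> emit 'f', reset

Answer: 2 n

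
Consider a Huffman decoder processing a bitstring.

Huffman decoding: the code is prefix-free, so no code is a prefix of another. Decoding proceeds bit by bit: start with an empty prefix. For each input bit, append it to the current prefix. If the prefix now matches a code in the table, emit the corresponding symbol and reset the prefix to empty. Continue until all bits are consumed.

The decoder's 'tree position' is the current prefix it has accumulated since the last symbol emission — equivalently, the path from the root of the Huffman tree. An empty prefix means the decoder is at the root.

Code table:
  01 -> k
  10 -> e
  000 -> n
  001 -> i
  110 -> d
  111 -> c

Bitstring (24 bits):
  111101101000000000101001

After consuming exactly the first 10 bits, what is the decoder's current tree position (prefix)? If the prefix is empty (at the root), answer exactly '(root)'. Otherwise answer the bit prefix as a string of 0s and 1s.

Bit 0: prefix='1' (no match yet)
Bit 1: prefix='11' (no match yet)
Bit 2: prefix='111' -> emit 'c', reset
Bit 3: prefix='1' (no match yet)
Bit 4: prefix='10' -> emit 'e', reset
Bit 5: prefix='1' (no match yet)
Bit 6: prefix='11' (no match yet)
Bit 7: prefix='110' -> emit 'd', reset
Bit 8: prefix='1' (no match yet)
Bit 9: prefix='10' -> emit 'e', reset

Answer: (root)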